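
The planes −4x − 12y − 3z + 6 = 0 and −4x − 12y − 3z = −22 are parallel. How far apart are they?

16/13

Both planes have normal n = (−4, −12, −3), |n| = 13. Any point on the first plane is at distance |(-22) − (-6)|/|n| = 16/13 from the second.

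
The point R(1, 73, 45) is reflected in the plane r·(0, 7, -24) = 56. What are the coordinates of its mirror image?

n = (0, 7, -24), |n|² = 625, n·R − 56 = -625, so t = -625/625 = -1.
Foot F = R − (-1)·n = (1, 80, 21); the reflection is 2F − R = (1, 87, -3).

(1, 87, -3)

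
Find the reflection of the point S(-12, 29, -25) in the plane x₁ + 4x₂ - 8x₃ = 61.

(-18, 5, 23)

With n = (1, 4, -8), the signed offset is (n·S − 61)/|n|² = 243/81 = 3.
S' = S − 2t·n = (-12, 29, -25) − 6·(1, 4, -8) = (-18, 5, 23).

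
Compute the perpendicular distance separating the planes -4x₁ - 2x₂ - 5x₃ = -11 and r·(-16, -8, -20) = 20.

Divide the second equation by 4 to match normals: -4x₁ - 2x₂ - 5x₃ = 5.
With common normal n = (-4, -2, -5) (|n| = 3√5), the distance is |(-11) − 5|/|n| = 16/(3√5) = 16√5/15.

16/(3√5)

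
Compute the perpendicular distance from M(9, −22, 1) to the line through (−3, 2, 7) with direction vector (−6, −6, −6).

18√2

Direction vector d = (−6, −6, −6).
AP = (12, −24, −6); AP·d = 108, |AP|² = 756, |d|² = 108.
distance² = |AP|² − (AP·d)²/|d|² = 756 − 11664/108 = 648, so the distance is 18√2.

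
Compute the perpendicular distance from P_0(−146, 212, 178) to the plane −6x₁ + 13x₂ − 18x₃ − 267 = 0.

7

d = |(-6)·(-146) + 13·212 + (-18)·178 − 267| / √(36 + 169 + 324) = |161| / 23 = 7.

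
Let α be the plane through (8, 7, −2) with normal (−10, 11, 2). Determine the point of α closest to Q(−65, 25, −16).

The perpendicular from Q has direction n = (−10, 11, 2): r = (−65, 25, −16) + λ(−10, 11, 2).
Substitute into the plane: n·(Q + λn) = -7 gives 893 + 225λ = -7, so λ = -4.
Foot = (−65, 25, −16) + (-4)·(−10, 11, 2) = (−25, −19, −24).

(-25, -19, -24)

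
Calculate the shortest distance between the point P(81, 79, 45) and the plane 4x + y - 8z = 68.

Normal vector n = (4, 1, -8), and n·(81, 79, 45) - 68 = -25.
|n| = √(16 + 1 + 64) = 9, so the distance is |-25|/9 = 25/9.

25/9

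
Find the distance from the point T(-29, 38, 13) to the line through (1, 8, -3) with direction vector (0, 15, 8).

30

Direction vector d = (0, 15, 8).
AP = (-30, 30, 16), and AP × d = (0, 240, -450).
|AP × d|² = 260100 and |d|² = 289, so the distance is √(260100/289) = √900 = 30.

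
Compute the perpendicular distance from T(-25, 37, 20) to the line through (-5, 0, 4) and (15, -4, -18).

15√5

A direction vector is d = (20, -4, -22).
AP = (-20, 37, 16), and AP × d = (-750, -120, -660).
|AP × d|² = 1012500 and |d|² = 900, so the distance is √(1012500/900) = √1125 = 15√5.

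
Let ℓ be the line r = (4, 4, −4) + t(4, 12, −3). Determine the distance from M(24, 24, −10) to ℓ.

4√10

Direction vector d = (4, 12, −3).
AP = (20, 20, −6), and AP × d = (12, 36, 160).
|AP × d|² = 27040 and |d|² = 169, so the distance is √(27040/169) = √160 = 4√10.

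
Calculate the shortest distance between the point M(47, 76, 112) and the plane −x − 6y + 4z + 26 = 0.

d = |(-1)·47 + (-6)·76 + 4·112 − (-26)| / √(1 + 36 + 16) = |-29| / √53 = 29/√53.

29√53/53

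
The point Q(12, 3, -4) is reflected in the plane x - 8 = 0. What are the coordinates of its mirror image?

(4, 3, -4)

With n = (1, 0, 0), the signed offset is (n·Q − 8)/|n|² = 4/1 = 4.
Q' = Q − 2t·n = (12, 3, -4) − 8·(1, 0, 0) = (4, 3, -4).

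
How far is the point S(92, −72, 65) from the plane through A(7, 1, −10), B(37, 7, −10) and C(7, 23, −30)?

5

AB = (30, 6, 0) and AC = (0, 22, −20), so a normal is n = AB × AC = (−120, 600, 660).
Then n·(92, −72, 65) − (−6840) = −4500.
|n| = √(14400 + 360000 + 435600) = 900, so the distance is |-4500|/900 = 5.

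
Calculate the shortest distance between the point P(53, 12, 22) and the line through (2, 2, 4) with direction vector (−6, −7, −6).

Direction vector d = (−6, −7, −6).
AP = (51, 10, 18); AP·d = -484, |AP|² = 3025, |d|² = 121.
distance² = |AP|² − (AP·d)²/|d|² = 3025 − 234256/121 = 1089, so the distance is 33.

33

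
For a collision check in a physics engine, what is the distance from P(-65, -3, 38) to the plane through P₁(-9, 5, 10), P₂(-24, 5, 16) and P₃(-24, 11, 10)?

P₁P₂ = (-15, 0, 6) and P₁P₃ = (-15, 6, 0), so a normal is n = P₁P₂ × P₁P₃ = (-36, -90, -90).
Then n·(-65, -3, 38) - (-1026) = 216.
|n| = √(1296 + 8100 + 8100) = 54√6, so the distance is |216|/(54√6) = 2√6/3.

2√6/3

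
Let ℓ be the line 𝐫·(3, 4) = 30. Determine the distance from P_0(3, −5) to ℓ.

41/5

d = |3·3 + 4·(-5) − 30| / √(9 + 16) = |-41|/5 = 41/5.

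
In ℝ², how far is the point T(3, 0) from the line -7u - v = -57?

d = |(-7)·3 + (-1)·0 − (-57)| / √(49 + 1) = |36|/(5√2) = 18√2/5.

18√2/5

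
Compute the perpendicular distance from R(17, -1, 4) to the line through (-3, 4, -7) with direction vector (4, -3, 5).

Direction vector d = (4, -3, 5).
AP = (20, -5, 11), and AP × d = (8, -56, -40).
|AP × d|² = 4800 and |d|² = 50, so the distance is √(4800/50) = √96 = 4√6.

4√6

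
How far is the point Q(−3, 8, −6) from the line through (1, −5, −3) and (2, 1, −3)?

√46

A direction vector is d = (1, 6, 0).
AP = (−4, 13, −3), and AP × d = (18, −3, −37).
|AP × d|² = 1702 and |d|² = 37, so the distance is √(1702/37) = √46.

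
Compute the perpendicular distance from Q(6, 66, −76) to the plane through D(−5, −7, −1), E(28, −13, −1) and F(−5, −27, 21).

DE = (33, −6, 0) and DF = (0, −20, 22), so a normal is n = DE × DF = (−132, −726, −660).
Then n·(6, 66, −76) − 6402 = −4950.
|n| = √(17424 + 527076 + 435600) = 990, so the distance is |-4950|/990 = 5.

5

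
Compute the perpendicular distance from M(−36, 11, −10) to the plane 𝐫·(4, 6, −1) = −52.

n = (4, 6, −1); n·P − (-52) = -16; |n| = √53; distance = 16/√53.

16/√53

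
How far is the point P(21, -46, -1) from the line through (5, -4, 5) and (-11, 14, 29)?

30

A direction vector is d = (-16, 18, 24).
AP = (16, -42, -6), and AP × d = (-900, -288, -384).
|AP × d|² = 1040400 and |d|² = 1156, so the distance is √(1040400/1156) = √900 = 30.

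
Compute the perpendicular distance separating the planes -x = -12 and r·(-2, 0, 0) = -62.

19

Divide the second equation by 2 to match normals: -x = -31.
With common normal n = (-1, 0, 0) (|n| = 1), the distance is |(-12) − (-31)|/|n| = 19/1 = 19.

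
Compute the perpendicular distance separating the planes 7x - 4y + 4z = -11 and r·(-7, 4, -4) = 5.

2/3

Divide the second equation by -1 to match normals: 7x - 4y + 4z = -5.
With common normal n = (7, -4, 4) (|n| = 9), the distance is |(-11) − (-5)|/|n| = 6/9 = 2/3.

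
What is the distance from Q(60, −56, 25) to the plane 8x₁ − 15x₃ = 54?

Normal vector n = (8, 0, −15), and n·(60, −56, 25) − 54 = 51.
|n| = √(64 + 0 + 225) = 17, so the distance is |51|/17 = 3.

3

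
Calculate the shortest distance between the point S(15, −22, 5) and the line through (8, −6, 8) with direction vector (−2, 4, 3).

√53

Direction vector d = (−2, 4, 3).
AP = (7, −16, −3); AP·d = -87, |AP|² = 314, |d|² = 29.
distance² = |AP|² − (AP·d)²/|d|² = 314 − 7569/29 = 53, so the distance is √53.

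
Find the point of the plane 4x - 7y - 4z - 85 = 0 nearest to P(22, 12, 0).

n = (4, -7, -4), |n|² = 81, and n·P − 85 = -81.
t = -81/81 = -1, so the foot is P − t·n = (22, 12, 0) − (-1)·(4, -7, -4) = (26, 5, -4).

(26, 5, -4)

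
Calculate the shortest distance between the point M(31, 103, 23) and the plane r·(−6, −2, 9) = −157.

28/11

Normal vector n = (−6, −2, 9), and n·(31, 103, 23) − (−157) = −28.
|n| = √(36 + 4 + 81) = 11, so the distance is |-28|/11 = 28/11.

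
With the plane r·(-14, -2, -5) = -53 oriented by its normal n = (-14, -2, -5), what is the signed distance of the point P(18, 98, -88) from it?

3

n·P − (-53) = 45.
|n| = 15, so the signed distance is 45/15 = 3.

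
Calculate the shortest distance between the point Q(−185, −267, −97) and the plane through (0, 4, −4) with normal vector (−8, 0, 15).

The plane has equation n·(r − (0, 4, −4)) = 0, i.e. n·r = -60.
Then n·(−185, −267, −97) − (−60) = 85.
|n| = √(64 + 0 + 225) = 17, so the distance is |85|/17 = 5.

5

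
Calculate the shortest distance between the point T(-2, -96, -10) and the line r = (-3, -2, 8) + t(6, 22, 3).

Direction vector d = (6, 22, 3).
AP = (1, -94, -18); AP·d = -2116, |AP|² = 9161, |d|² = 529.
distance² = |AP|² − (AP·d)²/|d|² = 9161 − 4477456/529 = 697, so the distance is √697.

√697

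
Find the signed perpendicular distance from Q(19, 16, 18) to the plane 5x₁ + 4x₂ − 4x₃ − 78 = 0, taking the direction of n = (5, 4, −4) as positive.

n·Q − 78 = 9.
|n| = √57, so the signed distance is 9/√57.

9/√57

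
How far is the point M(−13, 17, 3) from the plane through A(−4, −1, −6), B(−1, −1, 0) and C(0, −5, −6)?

AB = (3, 0, 6) and AC = (4, −4, 0), so a normal is n = AB × AC = (24, 24, −12).
Then n·(−13, 17, 3) − (−48) = 108.
|n| = √(576 + 576 + 144) = 36, so the distance is |108|/36 = 3.

3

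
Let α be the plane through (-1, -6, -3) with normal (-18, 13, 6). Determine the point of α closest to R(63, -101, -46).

The perpendicular from R has direction n = (-18, 13, 6): r = (63, -101, -46) + μ(-18, 13, 6).
Substitute into the plane: n·(R + μn) = -78 gives -2723 + 529μ = -78, so μ = 5.
Foot = (63, -101, -46) + 5·(-18, 13, 6) = (-27, -36, -16).

(-27, -36, -16)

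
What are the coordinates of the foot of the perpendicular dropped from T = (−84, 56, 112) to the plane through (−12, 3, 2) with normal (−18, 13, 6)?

The perpendicular from T has direction n = (−18, 13, 6): r = (−84, 56, 112) + t(−18, 13, 6).
Substitute into the plane: n·(T + tn) = 267 gives 2912 + 529t = 267, so t = -5.
Foot = (−84, 56, 112) + (-5)·(−18, 13, 6) = (6, −9, 82).

(6, -9, 82)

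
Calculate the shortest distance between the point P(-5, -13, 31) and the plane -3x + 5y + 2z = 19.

7√38/38

d = |(-3)·(-5) + 5·(-13) + 2·31 − 19| / √(9 + 25 + 4) = |-7| / √38 = 7/√38.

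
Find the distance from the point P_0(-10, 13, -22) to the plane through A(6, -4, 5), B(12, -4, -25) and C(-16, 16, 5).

9/5

AB = (6, 0, -30) and AC = (-22, 20, 0), so a normal is n = AB × AC = (600, 660, 120).
Then n·(-10, 13, -22) - 1560 = -1620.
|n| = √(360000 + 435600 + 14400) = 900, so the distance is |-1620|/900 = 9/5.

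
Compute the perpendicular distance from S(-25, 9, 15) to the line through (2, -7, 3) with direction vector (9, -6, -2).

2√10

Direction vector d = (9, -6, -2).
AP = (-27, 16, 12); AP·d = -363, |AP|² = 1129, |d|² = 121.
distance² = |AP|² − (AP·d)²/|d|² = 1129 − 131769/121 = 40, so the distance is 2√10.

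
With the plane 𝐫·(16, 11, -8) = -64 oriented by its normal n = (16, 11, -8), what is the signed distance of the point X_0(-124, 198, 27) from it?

2

n·X_0 − (-64) = 42.
|n| = 21, so the signed distance is 42/21 = 2.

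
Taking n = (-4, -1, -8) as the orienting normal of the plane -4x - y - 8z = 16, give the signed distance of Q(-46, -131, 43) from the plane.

-5

n·Q − 16 = -45.
|n| = 9, so the signed distance is -45/9 = -5.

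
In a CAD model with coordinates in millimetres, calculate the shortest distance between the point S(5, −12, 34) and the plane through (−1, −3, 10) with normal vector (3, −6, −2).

The plane has equation n·(r − (−1, −3, 10)) = 0, i.e. n·r = -5.
d = |3·5 + (-6)·(-12) + (-2)·34 − (-5)| / √(9 + 36 + 4) = |24| / 7 = 24/7.

24/7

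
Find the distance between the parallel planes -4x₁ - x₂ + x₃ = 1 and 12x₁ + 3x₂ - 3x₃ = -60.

19/(3√2)

Divide the second equation by -3 to match normals: -4x₁ - x₂ + x₃ = 20.
Both planes have normal n = (-4, -1, 1), |n| = 3√2. Any point on the first plane is at distance |20 − 1|/|n| = 19/(3√2) from the second.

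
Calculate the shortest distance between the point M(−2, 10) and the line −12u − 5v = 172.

198/13

d = |(-12)·(-2) + (-5)·10 − 172| / √(144 + 25) = |-198|/13 = 198/13.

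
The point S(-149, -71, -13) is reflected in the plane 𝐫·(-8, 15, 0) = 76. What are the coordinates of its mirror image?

With n = (-8, 15, 0), the signed offset is (n·S − 76)/|n|² = 51/289 = 3/17.
S' = S − 2t·n = (-149, -71, -13) − (6/17)·(-8, 15, 0) = (-2485/17, -1297/17, -13).

(-2485/17, -1297/17, -13)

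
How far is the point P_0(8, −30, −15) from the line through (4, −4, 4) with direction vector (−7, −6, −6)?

Direction vector d = (−7, −6, −6).
AP = (4, −26, −19); AP·d = 242, |AP|² = 1053, |d|² = 121.
distance² = |AP|² − (AP·d)²/|d|² = 1053 − 58564/121 = 569, so the distance is √569.

√569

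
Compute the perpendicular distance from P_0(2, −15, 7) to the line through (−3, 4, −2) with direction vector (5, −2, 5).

√251

Direction vector d = (5, −2, 5).
AP = (5, −19, 9), and AP × d = (−77, 20, 85).
|AP × d|² = 13554 and |d|² = 54, so the distance is √(13554/54) = √251.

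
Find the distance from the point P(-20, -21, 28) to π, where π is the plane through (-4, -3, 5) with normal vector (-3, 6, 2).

2

The plane has equation n·(r − (-4, -3, 5)) = 0, i.e. n·r = 4.
n = (-3, 6, 2); n·P − 4 = -14; |n| = 7; distance = 14/7 = 2.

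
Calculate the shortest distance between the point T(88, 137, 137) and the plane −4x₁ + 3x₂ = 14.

Normal vector n = (−4, 3, 0), and n·(88, 137, 137) − 14 = 45.
|n| = √(16 + 9 + 0) = 5, so the distance is |45|/5 = 9.

9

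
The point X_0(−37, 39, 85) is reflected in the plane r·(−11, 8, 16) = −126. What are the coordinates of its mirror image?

With n = (−11, 8, 16), the signed offset is (n·X_0 − (-126))/|n|² = 2205/441 = 5.
X_0' = X_0 − 2t·n = (−37, 39, 85) − 10·(−11, 8, 16) = (73, −41, −75).

(73, -41, -75)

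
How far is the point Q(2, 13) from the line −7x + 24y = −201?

499/25

The normal to the line is n = (−7, 24) with |n| = 25.
|n·Q − (-201)| = |298 − (-201)| = 499, so the distance is 499/25.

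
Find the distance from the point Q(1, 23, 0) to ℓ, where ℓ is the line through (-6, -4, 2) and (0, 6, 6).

√174

A direction vector is d = (6, 10, 4).
AP = (7, 27, -2), and AP × d = (128, -40, -92).
|AP × d|² = 26448 and |d|² = 152, so the distance is √(26448/152) = √174.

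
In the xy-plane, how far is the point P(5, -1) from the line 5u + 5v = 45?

The normal to the line is n = (5, 5) with |n| = 5√2.
|n·P − 45| = |20 − 45| = 25, so the distance is 25/(5√2) = 5/√2.

5/√2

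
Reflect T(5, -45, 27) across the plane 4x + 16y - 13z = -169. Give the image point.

(21, 19, -25)

With n = (4, 16, -13), the signed offset is (n·T − (-169))/|n|² = -882/441 = -2.
T' = T − 2t·n = (5, -45, 27) − (-4)·(4, 16, -13) = (21, 19, -25).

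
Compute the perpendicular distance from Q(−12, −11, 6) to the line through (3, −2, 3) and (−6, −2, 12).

A direction vector is d = (−9, 0, 9).
AP = (−15, −9, 3), and AP × d = (−81, 108, −81).
|AP × d|² = 24786 and |d|² = 162, so the distance is √(24786/162) = √153 = 3√17.

3√17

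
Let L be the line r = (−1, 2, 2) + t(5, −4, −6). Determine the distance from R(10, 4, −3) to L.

Direction vector d = (5, −4, −6).
AP = (11, 2, −5), and AP × d = (−32, 41, −54).
|AP × d|² = 5621 and |d|² = 77, so the distance is √(5621/77) = √73.

√73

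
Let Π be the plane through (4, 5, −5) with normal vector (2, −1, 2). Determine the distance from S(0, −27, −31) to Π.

The plane has equation n·(r − (4, 5, −5)) = 0, i.e. n·r = -7.
Then n·(0, −27, −31) − (−7) = −28.
|n| = √(4 + 1 + 4) = 3, so the distance is |-28|/3 = 28/3.

28/3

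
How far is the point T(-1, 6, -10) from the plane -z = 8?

2

Normal vector n = (0, 0, -1), and n·(-1, 6, -10) - 8 = 2.
|n| = √(0 + 0 + 1) = 1, so the distance is |2|/1 = 2.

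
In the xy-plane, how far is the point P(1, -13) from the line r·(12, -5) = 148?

The normal to the line is n = (12, -5) with |n| = 13.
|n·P − 148| = |77 − 148| = 71, so the distance is 71/13.

71/13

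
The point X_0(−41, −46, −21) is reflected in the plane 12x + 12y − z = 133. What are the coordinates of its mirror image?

(55, 50, -29)

With n = (12, 12, −1), the signed offset is (n·X_0 − 133)/|n|² = -1156/289 = -4.
X_0' = X_0 − 2t·n = (−41, −46, −21) − (-8)·(12, 12, −1) = (55, 50, −29).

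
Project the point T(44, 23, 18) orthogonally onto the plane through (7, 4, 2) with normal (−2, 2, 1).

(356/9, 247/9, 182/9)

The perpendicular from T has direction n = (−2, 2, 1): r = (44, 23, 18) + λ(−2, 2, 1).
Substitute into the plane: n·(T + λn) = -4 gives -24 + 9λ = -4, so λ = 20/9.
Foot = (44, 23, 18) + (20/9)·(−2, 2, 1) = (356/9, 247/9, 182/9).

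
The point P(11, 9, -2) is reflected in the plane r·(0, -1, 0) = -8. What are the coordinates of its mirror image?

n = (0, -1, 0), |n|² = 1, n·P − (-8) = -1, so t = -1/1 = -1.
Foot F = P − (-1)·n = (11, 8, -2); the reflection is 2F − P = (11, 7, -2).

(11, 7, -2)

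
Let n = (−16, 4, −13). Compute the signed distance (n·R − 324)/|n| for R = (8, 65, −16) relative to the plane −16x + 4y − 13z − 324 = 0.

16/21

n·R − 324 = 16.
|n| = 21, so the signed distance is 16/21.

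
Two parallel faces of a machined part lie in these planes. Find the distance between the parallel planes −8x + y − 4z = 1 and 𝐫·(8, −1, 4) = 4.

Divide the second equation by -1 to match normals: −8x + y − 4z = -4.
With common normal n = (−8, 1, −4) (|n| = 9), the distance is |1 − (-4)|/|n| = 5/9.

5/9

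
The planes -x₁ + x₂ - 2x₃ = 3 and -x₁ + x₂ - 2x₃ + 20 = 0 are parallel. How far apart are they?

With common normal n = (-1, 1, -2) (|n| = √6), the distance is |3 − (-20)|/|n| = 23/√6 = 23√6/6.

23√6/6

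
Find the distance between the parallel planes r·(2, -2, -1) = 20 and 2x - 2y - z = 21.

Both planes have normal n = (2, -2, -1), |n| = 3. Any point on the first plane is at distance |21 − 20|/|n| = 1/3 from the second.

1/3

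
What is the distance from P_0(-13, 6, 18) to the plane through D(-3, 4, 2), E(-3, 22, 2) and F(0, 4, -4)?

DE = (0, 18, 0) and DF = (3, 0, -6), so a normal is n = DE × DF = (-108, 0, -54).
Then n·(-13, 6, 18) - 216 = 216.
|n| = √(11664 + 0 + 2916) = 54√5, so the distance is |216|/(54√5) = 4√5/5.

4√5/5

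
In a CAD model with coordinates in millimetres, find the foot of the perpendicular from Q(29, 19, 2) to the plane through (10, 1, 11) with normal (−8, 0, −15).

n = (−8, 0, −15), |n|² = 289, and n·Q − (-245) = -17.
t = -17/289 = -1/17, so the foot is Q − t·n = (29, 19, 2) − (-1/17)·(−8, 0, −15) = (485/17, 19, 19/17).

(485/17, 19, 19/17)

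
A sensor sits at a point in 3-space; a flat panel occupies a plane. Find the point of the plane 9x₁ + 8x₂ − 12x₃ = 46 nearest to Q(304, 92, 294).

The perpendicular from Q has direction n = (9, 8, −12): r = (304, 92, 294) + t(9, 8, −12).
Substitute into the plane: n·(Q + tn) = 46 gives -56 + 289t = 46, so t = 6/17.
Foot = (304, 92, 294) + (6/17)·(9, 8, −12) = (5222/17, 1612/17, 4926/17).

(5222/17, 1612/17, 4926/17)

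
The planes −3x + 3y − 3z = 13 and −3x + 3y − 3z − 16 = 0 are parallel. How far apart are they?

Both planes have normal n = (−3, 3, −3), |n| = 3√3. Any point on the first plane is at distance |16 − 13|/|n| = 3/(3√3) = 1/√3 from the second.

1/√3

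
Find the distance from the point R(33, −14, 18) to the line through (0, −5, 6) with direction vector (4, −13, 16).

3√97

Direction vector d = (4, −13, 16).
AP = (33, −9, 12), and AP × d = (12, −480, −393).
|AP × d|² = 384993 and |d|² = 441, so the distance is √(384993/441) = √873 = 3√97.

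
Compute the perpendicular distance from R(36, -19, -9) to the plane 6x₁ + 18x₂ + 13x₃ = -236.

Normal vector n = (6, 18, 13), and n·(36, -19, -9) - (-236) = -7.
|n| = √(36 + 324 + 169) = 23, so the distance is |-7|/23 = 7/23.

7/23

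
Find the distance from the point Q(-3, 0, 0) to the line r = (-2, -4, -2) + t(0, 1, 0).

√5

Direction vector d = (0, 1, 0).
AP = (-1, 4, 2); AP·d = 4, |AP|² = 21, |d|² = 1.
distance² = |AP|² − (AP·d)²/|d|² = 21 − 16/1 = 5, so the distance is √5.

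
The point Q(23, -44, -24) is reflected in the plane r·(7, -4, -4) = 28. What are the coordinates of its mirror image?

n = (7, -4, -4), |n|² = 81, n·Q − 28 = 405, so t = 405/81 = 5.
Foot F = Q − 5·n = (-12, -24, -4); the reflection is 2F − Q = (-47, -4, 16).

(-47, -4, 16)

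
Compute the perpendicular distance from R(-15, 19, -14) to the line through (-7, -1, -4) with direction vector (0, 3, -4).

Direction vector d = (0, 3, -4).
AP = (-8, 20, -10); AP·d = 100, |AP|² = 564, |d|² = 25.
distance² = |AP|² − (AP·d)²/|d|² = 564 − 10000/25 = 164, so the distance is 2√41.

2√41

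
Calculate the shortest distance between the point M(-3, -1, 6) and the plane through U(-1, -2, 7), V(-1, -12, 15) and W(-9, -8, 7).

UV = (0, -10, 8) and UW = (-8, -6, 0), so a normal is n = UV × UW = (48, -64, -80).
d = |48·(-3) + (-64)·(-1) + (-80)·6 − (-480)| / √(2304 + 4096 + 6400) = |-80| / (80√2) = 1/√2.

1/√2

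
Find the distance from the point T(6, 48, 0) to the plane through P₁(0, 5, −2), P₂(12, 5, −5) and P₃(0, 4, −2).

14√17/17

P₁P₂ = (12, 0, −3) and P₁P₃ = (0, −1, 0), so a normal is n = P₁P₂ × P₁P₃ = (−3, 0, −12).
n = (−3, 0, −12); n·P − 24 = -42; |n| = 3√17; distance = 42/(3√17) = 14√17/17.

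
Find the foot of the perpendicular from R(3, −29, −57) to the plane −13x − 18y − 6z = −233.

(29, 7, -45)

The perpendicular from R has direction n = (−13, −18, −6): r = (3, −29, −57) + t(−13, −18, −6).
Substitute into the plane: n·(R + tn) = -233 gives 825 + 529t = -233, so t = -2.
Foot = (3, −29, −57) + (-2)·(−13, −18, −6) = (29, 7, −45).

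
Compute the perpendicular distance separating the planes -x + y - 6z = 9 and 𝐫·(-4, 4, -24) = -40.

Divide the second equation by 4 to match normals: -x + y - 6z = -10.
Both planes have normal n = (-1, 1, -6), |n| = √38. Any point on the first plane is at distance |(-10) − 9|/|n| = 19/√38 from the second.

19/√38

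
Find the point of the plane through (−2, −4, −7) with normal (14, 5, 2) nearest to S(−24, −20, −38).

(4, -10, -34)

n = (14, 5, 2), |n|² = 225, and n·S − (-62) = -450.
t = -450/225 = -2, so the foot is S − t·n = (−24, −20, −38) − (-2)·(14, 5, 2) = (4, −10, −34).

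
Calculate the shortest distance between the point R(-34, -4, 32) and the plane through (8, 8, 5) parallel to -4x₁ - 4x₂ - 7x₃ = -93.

Parallel planes share the normal n = (-4, -4, -7); since (8, 8, 5) lies on the plane, its equation is -4x₁ - 4x₂ - 7x₃ = -99.
n = (-4, -4, -7); n·P − (-99) = 27; |n| = 9; distance = 27/9 = 3.

3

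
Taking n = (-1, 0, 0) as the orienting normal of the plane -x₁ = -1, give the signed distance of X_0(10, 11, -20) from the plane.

n·X_0 − (-1) = -9.
|n| = 1, so the signed distance is -9/1 = -9.

-9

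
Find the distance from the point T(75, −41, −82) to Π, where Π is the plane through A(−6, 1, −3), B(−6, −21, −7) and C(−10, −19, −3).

5/3

AB = (0, −22, −4) and AC = (−4, −20, 0), so a normal is n = AB × AC = (−80, 16, −88).
d = |(-80)·75 + 16·(-41) + (-88)·(-82) − 760| / √(6400 + 256 + 7744) = |-200| / 120 = 5/3.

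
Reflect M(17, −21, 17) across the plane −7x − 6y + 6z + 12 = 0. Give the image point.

With n = (−7, −6, 6), the signed offset is (n·M − (-12))/|n|² = 121/121 = 1.
M' = M − 2t·n = (17, −21, 17) − 2·(−7, −6, 6) = (31, −9, 5).

(31, -9, 5)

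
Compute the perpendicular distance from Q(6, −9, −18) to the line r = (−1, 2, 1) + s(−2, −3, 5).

√379

Direction vector d = (−2, −3, 5).
AP = (7, −11, −19); AP·d = -76, |AP|² = 531, |d|² = 38.
distance² = |AP|² − (AP·d)²/|d|² = 531 − 5776/38 = 379, so the distance is √379.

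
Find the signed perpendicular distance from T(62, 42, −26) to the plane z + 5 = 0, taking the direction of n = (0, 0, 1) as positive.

n·T − (-5) = -21.
|n| = 1, so the signed distance is -21/1 = -21.

-21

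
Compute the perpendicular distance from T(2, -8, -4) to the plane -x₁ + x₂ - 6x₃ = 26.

12/√38

d = |(-1)·2 + 1·(-8) + (-6)·(-4) − 26| / √(1 + 1 + 36) = |-12| / √38 = 6√38/19.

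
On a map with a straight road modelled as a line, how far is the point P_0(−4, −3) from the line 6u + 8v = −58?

1

d = |6·(-4) + 8·(-3) − (-58)| / √(36 + 64) = |10|/10 = 1.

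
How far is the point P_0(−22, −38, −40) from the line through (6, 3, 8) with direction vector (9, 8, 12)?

Direction vector d = (9, 8, 12).
AP = (−28, −41, −48), and AP × d = (−108, −96, 145).
|AP × d|² = 41905 and |d|² = 289, so the distance is √(41905/289) = √145.

√145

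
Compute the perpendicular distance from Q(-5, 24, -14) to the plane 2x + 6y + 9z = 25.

Normal vector n = (2, 6, 9), and n·(-5, 24, -14) - 25 = -17.
|n| = √(4 + 36 + 81) = 11, so the distance is |-17|/11 = 17/11.

17/11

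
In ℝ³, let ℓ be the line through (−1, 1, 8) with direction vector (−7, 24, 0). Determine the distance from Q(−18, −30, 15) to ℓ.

√674

Direction vector d = (−7, 24, 0).
AP = (−17, −31, 7); AP·d = -625, |AP|² = 1299, |d|² = 625.
distance² = |AP|² − (AP·d)²/|d|² = 1299 − 390625/625 = 674, so the distance is √674.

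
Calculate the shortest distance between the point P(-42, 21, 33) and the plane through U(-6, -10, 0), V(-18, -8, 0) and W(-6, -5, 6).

15/√62

UV = (-12, 2, 0) and UW = (0, 5, 6), so a normal is n = UV × UW = (12, 72, -60).
d = |12·(-42) + 72·21 + (-60)·33 − (-792)| / √(144 + 5184 + 3600) = |-180| / (12√62) = 15√62/62.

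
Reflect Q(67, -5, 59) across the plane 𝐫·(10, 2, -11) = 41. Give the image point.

With n = (10, 2, -11), the signed offset is (n·Q − 41)/|n|² = -30/225 = -2/15.
Q' = Q − 2t·n = (67, -5, 59) − (-4/15)·(10, 2, -11) = (209/3, -67/15, 841/15).

(209/3, -67/15, 841/15)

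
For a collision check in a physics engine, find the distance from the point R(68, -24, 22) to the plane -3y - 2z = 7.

Normal vector n = (0, -3, -2), and n·(68, -24, 22) - 7 = 21.
|n| = √(0 + 9 + 4) = √13, so the distance is |21|/√13 = 21√13/13.

21/√13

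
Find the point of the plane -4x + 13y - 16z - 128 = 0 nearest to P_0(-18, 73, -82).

The perpendicular from P_0 has direction n = (-4, 13, -16): r = (-18, 73, -82) + t(-4, 13, -16).
Substitute into the plane: n·(P_0 + tn) = 128 gives 2333 + 441t = 128, so t = -5.
Foot = (-18, 73, -82) + (-5)·(-4, 13, -16) = (2, 8, -2).

(2, 8, -2)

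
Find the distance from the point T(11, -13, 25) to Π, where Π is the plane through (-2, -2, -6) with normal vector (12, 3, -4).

The plane has equation n·(r − (-2, -2, -6)) = 0, i.e. n·r = -6.
n = (12, 3, -4); n·P − (-6) = -1; |n| = 13; distance = 1/13.

1/13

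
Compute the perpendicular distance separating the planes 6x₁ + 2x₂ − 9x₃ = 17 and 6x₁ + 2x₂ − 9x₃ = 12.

Both planes have normal n = (6, 2, −9), |n| = 11. Any point on the first plane is at distance |12 − 17|/|n| = 5/11 from the second.

5/11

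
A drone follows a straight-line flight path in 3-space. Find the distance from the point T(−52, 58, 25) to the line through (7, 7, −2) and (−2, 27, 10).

A direction vector is d = (−9, 20, 12).
AP = (−59, 51, 27); AP·d = 1875, |AP|² = 6811, |d|² = 625.
distance² = |AP|² − (AP·d)²/|d|² = 6811 − 3515625/625 = 1186, so the distance is √1186.

√1186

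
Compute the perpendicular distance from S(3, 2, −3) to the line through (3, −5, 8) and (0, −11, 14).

√26

A direction vector is d = (−3, −6, 6).
AP = (0, 7, −11), and AP × d = (−24, 33, 21).
|AP × d|² = 2106 and |d|² = 81, so the distance is √(2106/81) = √26.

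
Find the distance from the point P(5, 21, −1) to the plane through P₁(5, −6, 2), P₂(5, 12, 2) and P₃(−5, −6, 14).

15√61/61

P₁P₂ = (0, 18, 0) and P₁P₃ = (−10, 0, 12), so a normal is n = P₁P₂ × P₁P₃ = (216, 0, 180).
Then n·(5, 21, −1) − 1440 = −540.
|n| = √(46656 + 0 + 32400) = 36√61, so the distance is |-540|/(36√61) = 15√61/61.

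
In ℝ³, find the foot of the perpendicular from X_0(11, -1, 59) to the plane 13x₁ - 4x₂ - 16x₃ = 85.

n = (13, -4, -16), |n|² = 441, and n·X_0 − 85 = -882.
t = -882/441 = -2, so the foot is X_0 − t·n = (11, -1, 59) − (-2)·(13, -4, -16) = (37, -9, 27).

(37, -9, 27)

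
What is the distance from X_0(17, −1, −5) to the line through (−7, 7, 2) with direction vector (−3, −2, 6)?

√493

Direction vector d = (−3, −2, 6).
AP = (24, −8, −7); AP·d = -98, |AP|² = 689, |d|² = 49.
distance² = |AP|² − (AP·d)²/|d|² = 689 − 9604/49 = 493, so the distance is √493.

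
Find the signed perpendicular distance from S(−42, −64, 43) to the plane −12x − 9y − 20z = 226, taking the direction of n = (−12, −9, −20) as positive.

-6/25

n·S − 226 = -6.
|n| = 25, so the signed distance is -6/25.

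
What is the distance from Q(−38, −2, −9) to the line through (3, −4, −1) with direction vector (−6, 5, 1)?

√757

Direction vector d = (−6, 5, 1).
AP = (−41, 2, −8); AP·d = 248, |AP|² = 1749, |d|² = 62.
distance² = |AP|² − (AP·d)²/|d|² = 1749 − 61504/62 = 757, so the distance is √757.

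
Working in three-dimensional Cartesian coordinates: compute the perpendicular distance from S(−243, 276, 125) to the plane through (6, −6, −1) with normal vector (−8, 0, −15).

6

The plane has equation n·(r − (6, −6, −1)) = 0, i.e. n·r = -33.
n = (−8, 0, −15); n·P − (-33) = 102; |n| = 17; distance = 102/17 = 6.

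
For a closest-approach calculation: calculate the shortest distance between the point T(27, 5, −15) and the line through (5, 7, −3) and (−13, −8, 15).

A direction vector is d = (−18, −15, 18).
AP = (22, −2, −12), and AP × d = (−216, −180, −366).
|AP × d|² = 213012 and |d|² = 873, so the distance is √(213012/873) = √244 = 2√61.

2√61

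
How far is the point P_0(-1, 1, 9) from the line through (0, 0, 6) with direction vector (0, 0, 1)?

Direction vector d = (0, 0, 1).
AP = (-1, 1, 3); AP·d = 3, |AP|² = 11, |d|² = 1.
distance² = |AP|² − (AP·d)²/|d|² = 11 − 9/1 = 2, so the distance is √2.

√2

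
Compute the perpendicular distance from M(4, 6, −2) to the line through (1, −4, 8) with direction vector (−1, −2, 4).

2√5

Direction vector d = (−1, −2, 4).
AP = (3, 10, −10), and AP × d = (20, −2, 4).
|AP × d|² = 420 and |d|² = 21, so the distance is √(420/21) = √20 = 2√5.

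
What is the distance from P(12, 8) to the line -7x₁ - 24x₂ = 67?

343/25

d = |(-7)·12 + (-24)·8 − 67| / √(49 + 576) = |-343|/25 = 343/25.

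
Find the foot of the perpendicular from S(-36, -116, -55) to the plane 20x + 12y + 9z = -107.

n = (20, 12, 9), |n|² = 625, and n·S − (-107) = -2500.
t = -2500/625 = -4, so the foot is S − t·n = (-36, -116, -55) − (-4)·(20, 12, 9) = (44, -68, -19).

(44, -68, -19)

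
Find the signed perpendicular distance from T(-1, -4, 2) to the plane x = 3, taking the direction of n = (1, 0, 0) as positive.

-4

n·T − 3 = -4.
|n| = 1, so the signed distance is -4/1 = -4.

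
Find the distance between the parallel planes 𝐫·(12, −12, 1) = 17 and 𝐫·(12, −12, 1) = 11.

6/17

Both planes have normal n = (12, −12, 1), |n| = 17. Any point on the first plane is at distance |11 − 17|/|n| = 6/17 from the second.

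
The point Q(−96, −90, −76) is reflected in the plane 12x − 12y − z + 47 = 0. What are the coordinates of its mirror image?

n = (12, −12, −1), |n|² = 289, n·Q − (-47) = 51, so t = 51/289 = 3/17.
Foot F = Q − (3/17)·n = (−1668/17, −1494/17, −1289/17); the reflection is 2F − Q = (−1704/17, −1458/17, −1286/17).

(-1704/17, -1458/17, -1286/17)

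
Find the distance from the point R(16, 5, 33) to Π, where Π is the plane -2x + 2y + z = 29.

Normal vector n = (-2, 2, 1), and n·(16, 5, 33) - 29 = -18.
|n| = √(4 + 4 + 1) = 3, so the distance is |-18|/3 = 6.

6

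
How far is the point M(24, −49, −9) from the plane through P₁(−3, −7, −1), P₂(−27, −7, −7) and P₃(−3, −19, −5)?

P₁P₂ = (−24, 0, −6) and P₁P₃ = (0, −12, −4), so a normal is n = P₁P₂ × P₁P₃ = (−72, −96, 288).
Then n·(24, −49, −9) − 600 = −216.
|n| = √(5184 + 9216 + 82944) = 312, so the distance is |-216|/312 = 9/13.

9/13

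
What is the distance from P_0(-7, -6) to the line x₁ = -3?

The normal to the line is n = (1, 0) with |n| = 1.
|n·P_0 − (-3)| = |-7 − (-3)| = 4, so the distance is 4/1 = 4.

4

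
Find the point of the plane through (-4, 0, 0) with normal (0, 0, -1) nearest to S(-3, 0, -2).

(-3, 0, 0)

The perpendicular from S has direction n = (0, 0, -1): r = (-3, 0, -2) + μ(0, 0, -1).
Substitute into the plane: n·(S + μn) = 0 gives 2 + 1μ = 0, so μ = -2.
Foot = (-3, 0, -2) + (-2)·(0, 0, -1) = (-3, 0, 0).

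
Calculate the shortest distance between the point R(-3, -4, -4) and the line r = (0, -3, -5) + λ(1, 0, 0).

Direction vector d = (1, 0, 0).
AP = (-3, -1, 1); AP·d = -3, |AP|² = 11, |d|² = 1.
distance² = |AP|² − (AP·d)²/|d|² = 11 − 9/1 = 2, so the distance is √2.

√2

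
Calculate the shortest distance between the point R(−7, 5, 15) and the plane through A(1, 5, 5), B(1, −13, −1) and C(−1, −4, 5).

12/11

AB = (0, −18, −6) and AC = (−2, −9, 0), so a normal is n = AB × AC = (−54, 12, −36).
Then n·(−7, 5, 15) − (−174) = 72.
|n| = √(2916 + 144 + 1296) = 66, so the distance is |72|/66 = 12/11.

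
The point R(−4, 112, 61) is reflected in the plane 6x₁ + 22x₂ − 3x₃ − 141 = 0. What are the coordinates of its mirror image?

n = (6, 22, −3), |n|² = 529, n·R − 141 = 2116, so t = 2116/529 = 4.
Foot F = R − 4·n = (−28, 24, 73); the reflection is 2F − R = (−52, −64, 85).

(-52, -64, 85)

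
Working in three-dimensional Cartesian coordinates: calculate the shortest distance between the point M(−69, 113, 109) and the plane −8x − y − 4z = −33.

4

Normal vector n = (−8, −1, −4), and n·(−69, 113, 109) − (−33) = 36.
|n| = √(64 + 1 + 16) = 9, so the distance is |36|/9 = 4.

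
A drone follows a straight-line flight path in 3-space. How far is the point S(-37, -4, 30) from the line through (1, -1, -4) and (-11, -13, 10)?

√673

A direction vector is d = (-12, -12, 14).
AP = (-38, -3, 34); AP·d = 968, |AP|² = 2609, |d|² = 484.
distance² = |AP|² − (AP·d)²/|d|² = 2609 − 937024/484 = 673, so the distance is √673.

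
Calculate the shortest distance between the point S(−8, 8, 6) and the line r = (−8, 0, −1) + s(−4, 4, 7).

4√2

Direction vector d = (−4, 4, 7).
AP = (0, 8, 7); AP·d = 81, |AP|² = 113, |d|² = 81.
distance² = |AP|² − (AP·d)²/|d|² = 113 − 6561/81 = 32, so the distance is 4√2.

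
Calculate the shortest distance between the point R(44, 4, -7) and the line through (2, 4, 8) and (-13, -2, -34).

3√221

A direction vector is d = (-15, -6, -42).
AP = (42, 0, -15); AP·d = 0, |AP|² = 1989, |d|² = 2025.
distance² = |AP|² − (AP·d)²/|d|² = 1989 − 0/2025 = 1989, so the distance is 3√221.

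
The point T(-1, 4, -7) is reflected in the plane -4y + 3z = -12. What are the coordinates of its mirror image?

n = (0, -4, 3), |n|² = 25, n·T − (-12) = -25, so t = -25/25 = -1.
Foot F = T − (-1)·n = (-1, 0, -4); the reflection is 2F − T = (-1, -4, -1).

(-1, -4, -1)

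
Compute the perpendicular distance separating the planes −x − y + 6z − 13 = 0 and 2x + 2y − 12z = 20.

23√38/38

Divide the second equation by -2 to match normals: −x − y + 6z = -10.
With common normal n = (−1, −1, 6) (|n| = √38), the distance is |13 − (-10)|/|n| = 23/√38 = 23√38/38.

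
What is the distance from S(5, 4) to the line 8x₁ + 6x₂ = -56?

The normal to the line is n = (8, 6) with |n| = 10.
|n·S − (-56)| = |64 − (-56)| = 120, so the distance is 120/10 = 12.

12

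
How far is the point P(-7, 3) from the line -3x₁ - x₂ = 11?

7√10/10

d = |(-3)·(-7) + (-1)·3 − 11| / √(9 + 1) = |7|/√10 = 7/√10.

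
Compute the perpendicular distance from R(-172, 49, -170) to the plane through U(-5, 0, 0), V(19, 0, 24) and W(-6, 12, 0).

UV = (24, 0, 24) and UW = (-1, 12, 0), so a normal is n = UV × UW = (-288, -24, 288).
n = (-288, -24, 288); n·P − 1440 = -2040; |n| = 408; distance = 2040/408 = 5.

5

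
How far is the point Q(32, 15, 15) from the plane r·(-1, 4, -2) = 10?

4√21/7

Normal vector n = (-1, 4, -2), and n·(32, 15, 15) - 10 = -12.
|n| = √(1 + 16 + 4) = √21, so the distance is |-12|/√21 = 4√21/7.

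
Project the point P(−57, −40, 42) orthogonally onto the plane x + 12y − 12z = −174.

(-54, -4, 6)

n = (1, 12, −12), |n|² = 289, and n·P − (-174) = -867.
t = -867/289 = -3, so the foot is P − t·n = (−57, −40, 42) − (-3)·(1, 12, −12) = (−54, −4, 6).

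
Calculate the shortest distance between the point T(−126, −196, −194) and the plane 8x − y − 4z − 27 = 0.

d = |8·(-126) + (-1)·(-196) + (-4)·(-194) − 27| / √(64 + 1 + 16) = |-63| / 9 = 7.

7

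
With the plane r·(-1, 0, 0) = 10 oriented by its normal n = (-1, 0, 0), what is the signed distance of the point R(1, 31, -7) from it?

n·R − 10 = -11.
|n| = 1, so the signed distance is -11/1 = -11.

-11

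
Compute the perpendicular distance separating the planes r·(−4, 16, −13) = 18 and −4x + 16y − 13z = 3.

Both planes have normal n = (−4, 16, −13), |n| = 21. Any point on the first plane is at distance |3 − 18|/|n| = 15/21 = 5/7 from the second.

5/7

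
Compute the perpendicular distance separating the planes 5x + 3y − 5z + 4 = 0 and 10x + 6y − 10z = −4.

Divide the second equation by 2 to match normals: 5x + 3y − 5z = -2.
Both planes have normal n = (5, 3, −5), |n| = √59. Any point on the first plane is at distance |(-2) − (-4)|/|n| = 2/√59 = 2√59/59 from the second.

2/√59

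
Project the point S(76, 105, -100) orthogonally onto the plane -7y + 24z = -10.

(76, 70, 20)

The perpendicular from S has direction n = (0, -7, 24): r = (76, 105, -100) + λ(0, -7, 24).
Substitute into the plane: n·(S + λn) = -10 gives -3135 + 625λ = -10, so λ = 5.
Foot = (76, 105, -100) + 5·(0, -7, 24) = (76, 70, 20).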